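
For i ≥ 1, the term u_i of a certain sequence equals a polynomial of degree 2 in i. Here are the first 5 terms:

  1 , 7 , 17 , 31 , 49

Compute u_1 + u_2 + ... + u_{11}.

1001

1st diffs: 6, 10, 14, 18.
2nd diffs: 4, 4, 4 (constant).
Newton forward-difference form: u_i = 1 + 6·C(i-1,1) + 4·C(i-1,2).
Continuing: …, 71, 97, 127, 161, …, u_{11} = 241.
Summing i = 1..11 (11 terms) gives 1001.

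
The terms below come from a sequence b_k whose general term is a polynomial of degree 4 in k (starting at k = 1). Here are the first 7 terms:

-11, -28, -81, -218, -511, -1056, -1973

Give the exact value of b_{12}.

1st diffs: -17, -53, -137, -293, -545, -917.
2nd diffs: -36, -84, -156, -252, -372.
3rd diffs: -48, -72, -96, -120.
4th diffs: -24, -24, -24 (constant).
Newton forward-difference form: b_k = -11 + (-17)·C(k-1,1) + (-36)·C(k-1,2) + (-48)·C(k-1,3) + (-24)·C(k-1,4).
At k = 12: k-1 = 11, so b_{12} = -11 - 187 - 1980 - 7920 - 7920 = -18018.

-18018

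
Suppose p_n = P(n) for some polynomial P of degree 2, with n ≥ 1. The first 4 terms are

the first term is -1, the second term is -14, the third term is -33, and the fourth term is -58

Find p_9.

1st diffs: -13, -19, -25.
2nd diffs: -6, -6 (constant).
So p_n = -3n^2 - 4n + 6.
Evaluating at n = 9 gives p_9 = -273.

-273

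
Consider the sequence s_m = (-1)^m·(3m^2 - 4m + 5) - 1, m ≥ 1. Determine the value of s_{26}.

1928

(-1)^26 = 1; 3m^2 - 4m + 5 at m=26 is 1929; so s_{26} = 1928.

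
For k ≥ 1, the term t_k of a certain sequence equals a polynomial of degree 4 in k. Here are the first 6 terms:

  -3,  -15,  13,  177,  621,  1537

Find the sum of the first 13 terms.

1st diffs: -12, 28, 164, 444, 916.
2nd diffs: 40, 136, 280, 472.
3rd diffs: 96, 144, 192.
4th diffs: 48, 48 (constant).
So t_k = 2k^4 - 4k^3 - 6k^2 + 4k + 1.
Continuing: …, 3165, 5793, 9757, 15441, …, t_{13} = 47373.
Summing k = 1..13 (13 terms) gives 140881.

140881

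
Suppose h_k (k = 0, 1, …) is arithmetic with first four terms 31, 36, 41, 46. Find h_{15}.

Common difference d = 5.
h_k = 31 + (k - 0)·5.
h_{15} = 31 + 15·5 = 106.

106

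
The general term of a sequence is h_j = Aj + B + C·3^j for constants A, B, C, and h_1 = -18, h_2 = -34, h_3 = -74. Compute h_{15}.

-28697882

Write the equations: A + B + 3C = -18; 2A + B + 9C = -34; 3A + B + 27C = -74.
Subtracting the first from the second: A + 6C = -16.
Subtracting the second from the third: A + 18C = -40.
Solving: C = -2, A = -4, then B = -8.
Therefore h_{15} = -60 + (-8) + (-2)·14348907 = -28697882.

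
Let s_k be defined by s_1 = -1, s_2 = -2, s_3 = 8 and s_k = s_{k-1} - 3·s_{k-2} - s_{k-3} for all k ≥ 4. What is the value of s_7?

-54

s_4 = 15  s_5 = -7  s_6 = -60  s_7 = -54.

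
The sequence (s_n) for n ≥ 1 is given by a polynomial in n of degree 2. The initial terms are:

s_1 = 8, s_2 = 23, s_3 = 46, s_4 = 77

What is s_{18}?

1351

1st diffs: 15, 23, 31.
2nd diffs: 8, 8 (constant).
Newton forward-difference form: s_n = 8 + 15·C(n-1,1) + 8·C(n-1,2).
At n = 18: n-1 = 17, so s_{18} = 8 + 255 + 1088 = 1351.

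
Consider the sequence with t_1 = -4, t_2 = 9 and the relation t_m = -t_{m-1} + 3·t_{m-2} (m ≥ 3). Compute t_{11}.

-16527

Compute successive terms:
t_3 = -21;  t_4 = 48;  t_5 = -111;  t_6 = 255;  t_7 = -588;  t_8 = 1353;  t_9 = -3117;  t_{10} = 7176;  t_{11} = -16527.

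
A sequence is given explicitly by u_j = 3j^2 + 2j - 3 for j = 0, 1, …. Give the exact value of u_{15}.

702

u_{15} = 3·15^2 + 2·15 - 3 = 702.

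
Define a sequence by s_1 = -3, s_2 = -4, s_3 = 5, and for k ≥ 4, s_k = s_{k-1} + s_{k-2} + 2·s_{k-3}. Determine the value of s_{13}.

s_4 = -5  s_5 = -8  s_6 = -3  s_7 = -21  s_8 = -40  s_9 = -67  s_{10} = -149  s_{11} = -296  s_{12} = -579  s_{13} = -1173.

-1173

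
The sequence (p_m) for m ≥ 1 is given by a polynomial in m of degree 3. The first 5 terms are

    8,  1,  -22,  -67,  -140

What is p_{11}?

1st diffs: -7, -23, -45, -73.
2nd diffs: -16, -22, -28.
3rd diffs: -6, -6 (constant).
Newton forward-difference form: p_m = 8 + (-7)·C(m-1,1) + (-16)·C(m-1,2) + (-6)·C(m-1,3).
At m = 11: m-1 = 10, so p_{11} = 8 - 70 - 720 - 720 = -1502.

-1502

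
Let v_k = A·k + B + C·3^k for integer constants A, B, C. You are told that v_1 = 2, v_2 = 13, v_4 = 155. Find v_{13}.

3188630

Plug in k = 1, 2, 4: A + B + 3C = 2; 2A + B + 9C = 13; 4A + B + 81C = 155.
Subtracting the first from the second: A + 6C = 11.
Subtracting the second from the third: 2A + 72C = 142.
Solving: C = 2, A = -1, then B = -3.
Hence v_{13} = -1·13 + (-3) + 2·1594323 = 3188630.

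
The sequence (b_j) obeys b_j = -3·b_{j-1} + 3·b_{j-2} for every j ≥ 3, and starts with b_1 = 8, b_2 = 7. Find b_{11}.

Compute successive terms:
b_3 = 3, b_4 = 12, b_5 = -27, b_6 = 117, b_7 = -432, b_8 = 1647, b_9 = -6237, b_{10} = 23652, b_{11} = -89667.

-89667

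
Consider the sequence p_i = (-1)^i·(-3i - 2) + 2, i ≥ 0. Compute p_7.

(-1)^7 = -1; -3i - 2 at i=7 is -23; so p_7 = 25.

25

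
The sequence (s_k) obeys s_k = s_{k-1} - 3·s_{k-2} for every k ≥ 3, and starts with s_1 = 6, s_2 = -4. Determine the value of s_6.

Step forward from the initial values:
s_3 = -22, s_4 = -10, s_5 = 56, s_6 = 86.

86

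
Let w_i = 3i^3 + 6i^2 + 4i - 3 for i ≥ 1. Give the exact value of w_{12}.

6093

w_{12} = 3·12^3 + 6·12^2 + 4·12 - 3 = 6093.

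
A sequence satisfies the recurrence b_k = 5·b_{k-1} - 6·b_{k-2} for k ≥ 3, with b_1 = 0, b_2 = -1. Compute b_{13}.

-527345

Compute successive terms:
b_3 = -5;  b_4 = -19;  b_5 = -65;  …;  b_{10} = -19171;  b_{11} = -58025;  b_{12} = -175099;  b_{13} = -527345.
(Characteristic roots are 3 and 2.)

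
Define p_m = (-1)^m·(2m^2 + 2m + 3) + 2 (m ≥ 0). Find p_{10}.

(-1)^10 = 1; 2m^2 + 2m + 3 at m=10 is 223; so p_{10} = 225.

225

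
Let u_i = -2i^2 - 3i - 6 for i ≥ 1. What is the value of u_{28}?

u_{28} = -2·28^2 - 3·28 - 6 = -1658.

-1658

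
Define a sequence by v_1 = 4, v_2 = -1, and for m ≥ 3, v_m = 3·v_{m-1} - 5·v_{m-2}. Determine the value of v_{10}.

Compute successive terms:
v_3 = -23;  v_4 = -64;  v_5 = -77;  v_6 = 89;  v_7 = 652;  v_8 = 1511;  v_9 = 1273;  v_{10} = -3736.

-3736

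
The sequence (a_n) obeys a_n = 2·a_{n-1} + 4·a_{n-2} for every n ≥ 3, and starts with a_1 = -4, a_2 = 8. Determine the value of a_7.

Iterate the recurrence:
a_3 = 0  a_4 = 32  a_5 = 64  a_6 = 256  a_7 = 768.

768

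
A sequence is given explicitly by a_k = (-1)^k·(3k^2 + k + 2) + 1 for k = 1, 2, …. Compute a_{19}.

-1103

(-1)^19 = -1; 3k^2 + k + 2 at k=19 is 1104; so a_{19} = -1103.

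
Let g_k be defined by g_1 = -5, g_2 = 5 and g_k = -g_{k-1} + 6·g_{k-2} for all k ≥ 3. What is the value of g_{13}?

Applying the relation repeatedly:
g_3 = -35  g_4 = 65  g_5 = -275  …  g_{10} = 58025  g_{11} = -179195  g_{12} = 527345  g_{13} = -1602515.
(Characteristic roots are 2 and -3.)

-1602515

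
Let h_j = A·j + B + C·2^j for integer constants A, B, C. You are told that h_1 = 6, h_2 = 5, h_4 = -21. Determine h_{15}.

-98222

Plug in j = 1, 2, 4: A + B + 2C = 6; 2A + B + 4C = 5; 4A + B + 16C = -21.
Subtracting the first from the second: A + 2C = -1.
Subtracting the second from the third: 2A + 12C = -26.
Solving: C = -3, A = 5, then B = 7.
Hence h_{15} = 5·15 + 7 + (-3)·32768 = -98222.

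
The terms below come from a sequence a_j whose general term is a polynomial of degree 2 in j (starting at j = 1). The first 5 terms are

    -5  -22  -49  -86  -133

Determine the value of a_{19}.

-1841

1st diffs: -17, -27, -37, -47.
2nd diffs: -10, -10, -10 (constant).
So a_j = -5j^2 - 2j + 2.
Evaluating at j = 19 gives a_{19} = -1841.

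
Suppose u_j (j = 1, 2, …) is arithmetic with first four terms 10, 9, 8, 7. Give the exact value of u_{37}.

Common difference d = -1.
u_j = 10 + (j - 1)·(-1).
u_{37} = 10 + 36·(-1) = -26.

-26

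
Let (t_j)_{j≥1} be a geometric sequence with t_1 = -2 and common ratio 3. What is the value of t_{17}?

t_j = (-2)·3^(j-1).
t_{17} = (-2)·3^16 = -86093442.

-86093442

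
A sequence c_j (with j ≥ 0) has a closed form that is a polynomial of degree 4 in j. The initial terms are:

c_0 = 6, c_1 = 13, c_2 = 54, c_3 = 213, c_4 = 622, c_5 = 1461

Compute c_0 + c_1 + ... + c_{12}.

1st diffs: 7, 41, 159, 409, 839.
2nd diffs: 34, 118, 250, 430.
3rd diffs: 84, 132, 180.
4th diffs: 48, 48 (constant).
Newton forward-difference form: c_j = 6 + 7·C(j,1) + 34·C(j,2) + 84·C(j,3) + 48·C(j,4).
Continuing: …, 2958, 5389, 9078, 14397, …, c_{12} = 44574.
Summing j = 0..12 (13 terms) gives 132184.

132184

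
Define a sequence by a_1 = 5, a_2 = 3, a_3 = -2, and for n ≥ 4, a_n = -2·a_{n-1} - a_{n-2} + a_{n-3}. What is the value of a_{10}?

Compute successive terms:
a_4 = 6;  a_5 = -7;  a_6 = 6;  a_7 = 1;  a_8 = -15;  a_9 = 35;  a_{10} = -54.

-54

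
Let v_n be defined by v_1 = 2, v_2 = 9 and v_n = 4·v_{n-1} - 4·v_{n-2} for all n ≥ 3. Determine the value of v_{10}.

Compute successive terms:
v_3 = 28; v_4 = 76; v_5 = 192; v_6 = 464; v_7 = 1088; v_8 = 2496; v_9 = 5632; v_{10} = 12544.
(Characteristic roots are 2 and 2.)

12544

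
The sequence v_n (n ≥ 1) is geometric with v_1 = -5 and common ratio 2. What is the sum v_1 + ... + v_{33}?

v_n = (-5)·2^(n-1).
S = (-5)·(2^33 - 1)/(2 - 1) = (-5)·(8589934592 - 1)/(1) = -42949672955.

-42949672955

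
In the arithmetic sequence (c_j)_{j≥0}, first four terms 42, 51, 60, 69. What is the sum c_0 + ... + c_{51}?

14118

Common difference d = 9.
c_j = 42 + (j - 0)·9.
c_{51} = 501; S = 52·(42 + 501)/2 = 14118.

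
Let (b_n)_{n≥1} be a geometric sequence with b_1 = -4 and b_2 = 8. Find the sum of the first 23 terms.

-11184812

Common ratio r = -2.
b_n = (-4)·(-2)^(n-1).
S = (-4)·((-2)^23 - 1)/(-2 - 1) = (-4)·(-8388608 - 1)/(-3) = -11184812.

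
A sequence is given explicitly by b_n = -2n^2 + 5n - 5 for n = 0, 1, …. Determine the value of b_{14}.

-327

b_{14} = -2·14^2 + 5·14 - 5 = -327.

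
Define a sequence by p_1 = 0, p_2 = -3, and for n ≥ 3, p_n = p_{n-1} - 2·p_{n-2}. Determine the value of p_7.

-15

Compute successive terms:
p_3 = -3; p_4 = 3; p_5 = 9; p_6 = 3; p_7 = -15.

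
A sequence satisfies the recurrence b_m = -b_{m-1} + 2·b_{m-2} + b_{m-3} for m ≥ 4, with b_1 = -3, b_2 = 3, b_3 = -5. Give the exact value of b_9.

Compute successive terms:
b_4 = 8; b_5 = -15; b_6 = 26; b_7 = -48; b_8 = 85; b_9 = -155.

-155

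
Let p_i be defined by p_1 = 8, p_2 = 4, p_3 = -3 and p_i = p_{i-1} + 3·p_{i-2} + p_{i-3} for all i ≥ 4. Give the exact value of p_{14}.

Compute successive terms:
p_4 = 17;  p_5 = 12;  p_6 = 60;  …;  p_{11} = 4149;  p_{12} = 10049;  p_{13} = 24228;  p_{14} = 58524.

58524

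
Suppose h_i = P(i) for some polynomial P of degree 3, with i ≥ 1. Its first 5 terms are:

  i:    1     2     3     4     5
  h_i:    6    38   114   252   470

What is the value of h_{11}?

1st diffs: 32, 76, 138, 218.
2nd diffs: 44, 62, 80.
3rd diffs: 18, 18 (constant).
Newton forward-difference form: h_i = 6 + 32·C(i-1,1) + 44·C(i-1,2) + 18·C(i-1,3).
At i = 11: i-1 = 10, so h_{11} = 6 + 320 + 1980 + 2160 = 4466.

4466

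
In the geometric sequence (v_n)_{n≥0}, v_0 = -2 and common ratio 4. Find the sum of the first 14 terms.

-178956970

v_n = (-2)·4^(n-0).
S = (-2)·(4^14 - 1)/(4 - 1) = (-2)·(268435456 - 1)/(3) = -178956970.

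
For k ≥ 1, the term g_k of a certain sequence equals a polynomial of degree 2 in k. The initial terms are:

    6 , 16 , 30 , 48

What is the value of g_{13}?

1st diffs: 10, 14, 18.
2nd diffs: 4, 4 (constant).
Newton forward-difference form: g_k = 6 + 10·C(k-1,1) + 4·C(k-1,2).
At k = 13: k-1 = 12, so g_{13} = 6 + 120 + 264 = 390.

390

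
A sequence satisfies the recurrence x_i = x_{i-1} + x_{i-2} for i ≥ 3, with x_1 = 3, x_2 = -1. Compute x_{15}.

Step forward from the initial values:
x_3 = 2  x_4 = 1  x_5 = 3  …  x_{12} = 76  x_{13} = 123  x_{14} = 199  x_{15} = 322.

322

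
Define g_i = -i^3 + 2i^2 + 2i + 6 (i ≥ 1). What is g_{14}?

g_{14} = -1·14^3 + 2·14^2 + 2·14 + 6 = -2318.

-2318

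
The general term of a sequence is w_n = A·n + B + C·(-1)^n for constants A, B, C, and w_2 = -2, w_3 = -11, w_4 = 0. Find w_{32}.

28

At n = 2, 3, 4: 2A + B + C = -2; 3A + B - C = -11; 4A + B + C = 0.
Subtracting the first from the second: A - 2C = -9.
Subtracting the second from the third: A + 2C = 11.
Solving: C = 5, A = 1, then B = -9.
So w_n = 1·n + (-9) + 5·(-1)^n; at n=32 this is 28.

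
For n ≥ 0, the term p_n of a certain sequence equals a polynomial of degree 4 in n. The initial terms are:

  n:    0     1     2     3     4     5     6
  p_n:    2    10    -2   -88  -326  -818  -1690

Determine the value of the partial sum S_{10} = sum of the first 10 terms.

-19408

1st diffs: 8, -12, -86, -238, -492, -872.
2nd diffs: -20, -74, -152, -254, -380.
3rd diffs: -54, -78, -102, -126.
4th diffs: -24, -24, -24 (constant).
So p_n = -n^4 - 3n^3 + 6n^2 + 6n + 2.
Continuing: -3092, -5198, -8206.
Summing n = 0..9 (10 terms) gives -19408.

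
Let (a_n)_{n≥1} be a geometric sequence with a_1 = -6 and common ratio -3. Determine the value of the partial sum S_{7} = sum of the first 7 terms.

a_n = (-6)·(-3)^(n-1).
S = (-6)·((-3)^7 - 1)/(-3 - 1) = (-6)·(-2187 - 1)/(-4) = -3282.

-3282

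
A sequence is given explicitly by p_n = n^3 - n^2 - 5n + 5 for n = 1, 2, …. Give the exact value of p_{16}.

3765

p_{16} = 1·16^3 - 1·16^2 - 5·16 + 5 = 3765.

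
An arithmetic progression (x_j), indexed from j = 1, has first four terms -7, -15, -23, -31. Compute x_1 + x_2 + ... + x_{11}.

Common difference d = -8.
x_j = -7 + (j - 1)·(-8).
x_{11} = -87; S = 11·(-7 + (-87))/2 = -517.

-517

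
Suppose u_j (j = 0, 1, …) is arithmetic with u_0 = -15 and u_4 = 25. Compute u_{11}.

95

Common difference d = (25 - (-15)) / (4 - 0) = 10.
u_j = -15 + (j - 0)·10.
u_{11} = -15 + 11·10 = 95.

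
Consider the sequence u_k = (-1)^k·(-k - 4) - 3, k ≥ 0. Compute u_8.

-15

(-1)^8 = 1; -k - 4 at k=8 is -12; so u_8 = -15.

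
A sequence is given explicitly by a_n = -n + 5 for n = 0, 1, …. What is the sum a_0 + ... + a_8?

Over n = 0..8: Σn = 36.
Total = (-1)·36 + (5)·9 = 9.

9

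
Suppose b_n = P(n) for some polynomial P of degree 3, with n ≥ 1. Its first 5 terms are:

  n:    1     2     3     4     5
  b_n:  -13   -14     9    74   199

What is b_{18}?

15474

1st diffs: -1, 23, 65, 125.
2nd diffs: 24, 42, 60.
3rd diffs: 18, 18 (constant).
So b_n = 3n^3 - 6n^2 - 4n - 6.
Evaluating at n = 18 gives b_{18} = 15474.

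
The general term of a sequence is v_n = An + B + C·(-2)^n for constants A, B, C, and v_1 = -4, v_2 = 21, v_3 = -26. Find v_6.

Plug in n = 1, 2, 3: A + B - 2C = -4; 2A + B + 4C = 21; 3A + B - 8C = -26.
Subtracting the first from the second: A + 6C = 25.
Subtracting the second from the third: A - 12C = -47.
Solving: C = 4, A = 1, then B = 3.
So v_n = 1·n + 3 + 4·(-2)^n; at n=6 this is 265.

265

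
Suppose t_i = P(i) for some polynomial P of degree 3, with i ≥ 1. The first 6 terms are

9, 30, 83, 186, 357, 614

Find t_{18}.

1st diffs: 21, 53, 103, 171, 257.
2nd diffs: 32, 50, 68, 86.
3rd diffs: 18, 18, 18 (constant).
Newton forward-difference form: t_i = 9 + 21·C(i-1,1) + 32·C(i-1,2) + 18·C(i-1,3).
At i = 18: i-1 = 17, so t_{18} = 9 + 357 + 4352 + 12240 = 16958.

16958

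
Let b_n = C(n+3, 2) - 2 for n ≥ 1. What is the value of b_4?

19

C(7, 2) = 21, so b_4 = 19.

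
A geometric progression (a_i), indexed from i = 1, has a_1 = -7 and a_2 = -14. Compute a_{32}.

Common ratio r = 2.
a_i = (-7)·2^(i-1).
a_{32} = (-7)·2^31 = -15032385536.

-15032385536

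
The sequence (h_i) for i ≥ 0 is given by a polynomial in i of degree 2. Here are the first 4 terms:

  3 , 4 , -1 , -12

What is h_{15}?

-612

1st diffs: 1, -5, -11.
2nd diffs: -6, -6 (constant).
Newton forward-difference form: h_i = 3 + 1·C(i,1) + (-6)·C(i,2).
At i = 15: i = 15, so h_{15} = 3 + 15 - 630 = -612.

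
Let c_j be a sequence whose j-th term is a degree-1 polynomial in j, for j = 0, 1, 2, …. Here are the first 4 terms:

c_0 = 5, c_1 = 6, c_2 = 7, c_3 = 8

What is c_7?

12

1st diffs: 1, 1, 1 (constant).
So c_j = j + 5.
Evaluating at j = 7 gives c_7 = 12.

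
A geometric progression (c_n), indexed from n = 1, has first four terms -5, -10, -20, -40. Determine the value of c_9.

Common ratio r = 2.
c_n = (-5)·2^(n-1).
c_9 = (-5)·2^8 = -1280.

-1280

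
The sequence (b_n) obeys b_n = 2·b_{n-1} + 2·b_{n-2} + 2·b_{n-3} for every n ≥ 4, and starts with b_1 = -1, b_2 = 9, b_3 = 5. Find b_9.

5588

b_4 = 26;  b_5 = 80;  b_6 = 222;  b_7 = 656;  b_8 = 1916;  b_9 = 5588.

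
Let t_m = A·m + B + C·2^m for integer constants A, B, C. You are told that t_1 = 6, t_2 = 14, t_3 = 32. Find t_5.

Write the equations: A + B + 2C = 6; 2A + B + 4C = 14; 3A + B + 8C = 32.
Subtracting the first from the second: A + 2C = 8.
Subtracting the second from the third: A + 4C = 18.
Solving: C = 5, A = -2, then B = -2.
Hence t_5 = -2·5 + (-2) + 5·32 = 148.

148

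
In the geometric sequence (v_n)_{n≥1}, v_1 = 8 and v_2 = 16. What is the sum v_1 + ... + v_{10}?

8184

Common ratio r = 2.
v_n = 8·2^(n-1).
S = 8·(2^10 - 1)/(2 - 1) = 8·(1024 - 1)/(1) = 8184.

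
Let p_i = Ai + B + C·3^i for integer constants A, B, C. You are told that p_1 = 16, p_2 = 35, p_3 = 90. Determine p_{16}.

At i = 1, 2, 3: A + B + 3C = 16; 2A + B + 9C = 35; 3A + B + 27C = 90.
Subtracting the first from the second: A + 6C = 19.
Subtracting the second from the third: A + 18C = 55.
Solving: C = 3, A = 1, then B = 6.
Therefore p_{16} = 16 + 6 + 3·43046721 = 129140185.

129140185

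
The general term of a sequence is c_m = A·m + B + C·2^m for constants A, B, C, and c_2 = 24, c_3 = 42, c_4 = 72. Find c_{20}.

3145848

At m = 2, 3, 4: 2A + B + 4C = 24; 3A + B + 8C = 42; 4A + B + 16C = 72.
Subtracting the first from the second: A + 4C = 18.
Subtracting the second from the third: A + 8C = 30.
Solving: C = 3, A = 6, then B = 0.
So c_m = 6·m + 0 + 3·2^m; at m=20 this is 3145848.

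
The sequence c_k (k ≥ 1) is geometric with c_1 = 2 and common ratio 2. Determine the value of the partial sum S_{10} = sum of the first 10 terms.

2046

c_k = 2·2^(k-1).
S = 2·(2^10 - 1)/(2 - 1) = 2·(1024 - 1)/(1) = 2046.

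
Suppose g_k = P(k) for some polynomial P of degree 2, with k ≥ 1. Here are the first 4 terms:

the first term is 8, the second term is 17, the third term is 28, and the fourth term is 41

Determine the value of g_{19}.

476

1st diffs: 9, 11, 13.
2nd diffs: 2, 2 (constant).
Newton forward-difference form: g_k = 8 + 9·C(k-1,1) + 2·C(k-1,2).
At k = 19: k-1 = 18, so g_{19} = 8 + 162 + 306 = 476.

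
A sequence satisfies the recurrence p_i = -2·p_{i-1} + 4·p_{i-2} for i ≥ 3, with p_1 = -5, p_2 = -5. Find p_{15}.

Iterate the recurrence:
p_3 = -10, p_4 = 0, p_5 = -40, …, p_{12} = 107520, p_{13} = -348160, p_{14} = 1126400, p_{15} = -3645440.

-3645440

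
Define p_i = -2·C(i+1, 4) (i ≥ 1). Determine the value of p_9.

C(10, 4) = 210, so p_9 = -420.

-420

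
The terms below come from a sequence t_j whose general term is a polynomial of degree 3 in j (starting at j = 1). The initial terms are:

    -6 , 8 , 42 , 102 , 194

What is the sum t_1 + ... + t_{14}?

1st diffs: 14, 34, 60, 92.
2nd diffs: 20, 26, 32.
3rd diffs: 6, 6 (constant).
So t_j = j^3 + 4j^2 - 5j - 6.
Continuing: …, 324, 498, 722, 1002, …, t_{14} = 3452.
Summing j = 1..14 (14 terms) gives 14476.

14476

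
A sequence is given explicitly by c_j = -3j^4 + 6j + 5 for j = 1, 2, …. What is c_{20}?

-479875

c_{20} = -3·20^4 + 6·20 + 5 = -479875.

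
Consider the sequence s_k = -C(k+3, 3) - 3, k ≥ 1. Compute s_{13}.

-563

C(16, 3) = 560, so s_{13} = -563.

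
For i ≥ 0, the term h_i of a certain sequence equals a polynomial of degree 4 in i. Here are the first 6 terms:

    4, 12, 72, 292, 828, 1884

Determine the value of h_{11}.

36612

1st diffs: 8, 60, 220, 536, 1056.
2nd diffs: 52, 160, 316, 520.
3rd diffs: 108, 156, 204.
4th diffs: 48, 48 (constant).
Newton forward-difference form: h_i = 4 + 8·C(i,1) + 52·C(i,2) + 108·C(i,3) + 48·C(i,4).
At i = 11: i = 11, so h_{11} = 4 + 88 + 2860 + 17820 + 15840 = 36612.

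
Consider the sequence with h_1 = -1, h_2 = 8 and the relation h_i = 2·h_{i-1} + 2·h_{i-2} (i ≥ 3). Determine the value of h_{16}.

Compute successive terms:
h_3 = 14, h_4 = 44, h_5 = 116, …, h_{13} = 362816, h_{14} = 991232, h_{15} = 2708096, h_{16} = 7398656.

7398656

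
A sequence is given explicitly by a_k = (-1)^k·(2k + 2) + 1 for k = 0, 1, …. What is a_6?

(-1)^6 = 1; 2k + 2 at k=6 is 14; so a_6 = 15.

15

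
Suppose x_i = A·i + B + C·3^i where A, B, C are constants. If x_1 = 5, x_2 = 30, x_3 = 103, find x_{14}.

Write the equations: A + B + 3C = 5; 2A + B + 9C = 30; 3A + B + 27C = 103.
Subtracting the first from the second: A + 6C = 25.
Subtracting the second from the third: A + 18C = 73.
Solving: C = 4, A = 1, then B = -8.
So x_i = 1·i + (-8) + 4·3^i; at i=14 this is 19131882.

19131882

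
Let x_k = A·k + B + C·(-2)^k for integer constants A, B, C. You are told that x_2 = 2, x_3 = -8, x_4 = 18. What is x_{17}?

Plug in k = 2, 3, 4: 2A + B + 4C = 2; 3A + B - 8C = -8; 4A + B + 16C = 18.
Subtracting the first from the second: A - 12C = -10.
Subtracting the second from the third: A + 24C = 26.
Solving: C = 1, A = 2, then B = -6.
So x_k = 2·k + (-6) + 1·(-2)^k; at k=17 this is -131044.

-131044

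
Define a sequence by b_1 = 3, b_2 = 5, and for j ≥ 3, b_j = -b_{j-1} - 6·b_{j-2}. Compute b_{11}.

-7775

Step forward from the initial values:
b_3 = -23, b_4 = -7, b_5 = 145, b_6 = -103, b_7 = -767, b_8 = 1385, b_9 = 3217, b_{10} = -11527, b_{11} = -7775.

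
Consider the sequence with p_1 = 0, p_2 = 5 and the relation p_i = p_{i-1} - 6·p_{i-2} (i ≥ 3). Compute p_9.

-2695

Step forward from the initial values:
p_3 = 5  p_4 = -25  p_5 = -55  p_6 = 95  p_7 = 425  p_8 = -145  p_9 = -2695.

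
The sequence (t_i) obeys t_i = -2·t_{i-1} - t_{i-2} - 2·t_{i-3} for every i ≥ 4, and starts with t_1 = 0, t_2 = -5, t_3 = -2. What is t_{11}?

-410

Applying the relation repeatedly:
t_4 = 9; t_5 = -6; t_6 = 7; t_7 = -26; t_8 = 57; t_9 = -102; t_{10} = 199; t_{11} = -410.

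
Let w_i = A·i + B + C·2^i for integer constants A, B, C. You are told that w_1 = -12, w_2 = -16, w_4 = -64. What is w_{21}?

-10485642

The three given values yield: A + B + 2C = -12; 2A + B + 4C = -16; 4A + B + 16C = -64.
Subtracting the first from the second: A + 2C = -4.
Subtracting the second from the third: 2A + 12C = -48.
Solving: C = -5, A = 6, then B = -8.
Hence w_{21} = 6·21 + (-8) + (-5)·2097152 = -10485642.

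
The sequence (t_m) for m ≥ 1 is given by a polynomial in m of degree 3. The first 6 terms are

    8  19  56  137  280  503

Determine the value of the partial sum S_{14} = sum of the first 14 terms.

28595

1st diffs: 11, 37, 81, 143, 223.
2nd diffs: 26, 44, 62, 80.
3rd diffs: 18, 18, 18 (constant).
Newton forward-difference form: t_m = 8 + 11·C(m-1,1) + 26·C(m-1,2) + 18·C(m-1,3).
Continuing: …, 824, 1261, 1832, 2555, …, t_{14} = 7327.
Summing m = 1..14 (14 terms) gives 28595.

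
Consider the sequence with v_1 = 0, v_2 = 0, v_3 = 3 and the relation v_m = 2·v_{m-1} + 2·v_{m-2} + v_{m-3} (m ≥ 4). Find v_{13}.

74208

Compute successive terms:
v_4 = 6, v_5 = 18, v_6 = 51, v_7 = 144, v_8 = 408, v_9 = 1155, v_{10} = 3270, v_{11} = 9258, v_{12} = 26211, v_{13} = 74208.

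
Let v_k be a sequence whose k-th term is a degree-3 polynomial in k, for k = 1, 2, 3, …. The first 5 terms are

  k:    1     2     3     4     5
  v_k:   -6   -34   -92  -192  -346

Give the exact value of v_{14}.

1st diffs: -28, -58, -100, -154.
2nd diffs: -30, -42, -54.
3rd diffs: -12, -12 (constant).
Newton forward-difference form: v_k = -6 + (-28)·C(k-1,1) + (-30)·C(k-1,2) + (-12)·C(k-1,3).
At k = 14: k-1 = 13, so v_{14} = -6 - 364 - 2340 - 3432 = -6142.

-6142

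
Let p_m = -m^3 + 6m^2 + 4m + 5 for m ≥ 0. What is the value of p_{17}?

p_{17} = -1·17^3 + 6·17^2 + 4·17 + 5 = -3106.

-3106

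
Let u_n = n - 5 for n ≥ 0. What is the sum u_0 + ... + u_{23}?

Over n = 0..23: Σn = 276.
Total = (1)·276 + (-5)·24 = 156.

156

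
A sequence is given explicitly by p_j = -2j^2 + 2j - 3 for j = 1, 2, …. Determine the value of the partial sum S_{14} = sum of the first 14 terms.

-1862

Over j = 1..14: Σj = 105, Σj² = 1015.
Total = (-2)·1015 + (2)·105 + (-3)·14 = -1862.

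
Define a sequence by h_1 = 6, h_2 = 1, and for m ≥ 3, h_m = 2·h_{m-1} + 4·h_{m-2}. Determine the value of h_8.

6976

Iterate the recurrence:
h_3 = 26; h_4 = 56; h_5 = 216; h_6 = 656; h_7 = 2176; h_8 = 6976.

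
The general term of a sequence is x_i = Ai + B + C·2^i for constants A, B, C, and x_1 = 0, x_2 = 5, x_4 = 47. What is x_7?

486

At i = 1, 2, 4: A + B + 2C = 0; 2A + B + 4C = 5; 4A + B + 16C = 47.
Subtracting the first from the second: A + 2C = 5.
Subtracting the second from the third: 2A + 12C = 42.
Solving: C = 4, A = -3, then B = -5.
Therefore x_7 = -21 + (-5) + 4·128 = 486.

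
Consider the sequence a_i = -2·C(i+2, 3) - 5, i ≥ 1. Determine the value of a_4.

C(6, 3) = 20, so a_4 = -45.

-45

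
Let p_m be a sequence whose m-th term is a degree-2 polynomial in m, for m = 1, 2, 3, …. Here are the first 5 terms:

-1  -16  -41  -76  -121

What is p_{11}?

-601

1st diffs: -15, -25, -35, -45.
2nd diffs: -10, -10, -10 (constant).
Newton forward-difference form: p_m = -1 + (-15)·C(m-1,1) + (-10)·C(m-1,2).
At m = 11: m-1 = 10, so p_{11} = -1 - 150 - 450 = -601.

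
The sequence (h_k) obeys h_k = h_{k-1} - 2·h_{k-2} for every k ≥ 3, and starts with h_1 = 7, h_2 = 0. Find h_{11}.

238

Compute successive terms:
h_3 = -14  h_4 = -14  h_5 = 14  h_6 = 42  h_7 = 14  h_8 = -70  h_9 = -98  h_{10} = 42  h_{11} = 238.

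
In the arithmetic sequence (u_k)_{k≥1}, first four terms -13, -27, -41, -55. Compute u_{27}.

-377

Common difference d = -14.
u_k = -13 + (k - 1)·(-14).
u_{27} = -13 + 26·(-14) = -377.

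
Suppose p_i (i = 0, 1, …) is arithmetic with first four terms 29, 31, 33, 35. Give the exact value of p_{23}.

75

Common difference d = 2.
p_i = 29 + (i - 0)·2.
p_{23} = 29 + 23·2 = 75.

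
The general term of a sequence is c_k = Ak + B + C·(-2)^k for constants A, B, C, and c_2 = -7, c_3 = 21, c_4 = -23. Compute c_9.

1053

Plug in k = 2, 3, 4: 2A + B + 4C = -7; 3A + B - 8C = 21; 4A + B + 16C = -23.
Subtracting the first from the second: A - 12C = 28.
Subtracting the second from the third: A + 24C = -44.
Solving: C = -2, A = 4, then B = -7.
Therefore c_9 = 36 + (-7) + (-2)·(-512) = 1053.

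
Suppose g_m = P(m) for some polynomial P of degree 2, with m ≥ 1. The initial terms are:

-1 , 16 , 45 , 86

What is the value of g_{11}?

1st diffs: 17, 29, 41.
2nd diffs: 12, 12 (constant).
Newton forward-difference form: g_m = -1 + 17·C(m-1,1) + 12·C(m-1,2).
At m = 11: m-1 = 10, so g_{11} = -1 + 170 + 540 = 709.

709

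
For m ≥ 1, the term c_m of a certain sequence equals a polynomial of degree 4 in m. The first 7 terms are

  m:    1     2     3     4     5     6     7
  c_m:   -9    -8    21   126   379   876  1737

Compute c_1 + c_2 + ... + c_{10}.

1st diffs: 1, 29, 105, 253, 497, 861.
2nd diffs: 28, 76, 148, 244, 364.
3rd diffs: 48, 72, 96, 120.
4th diffs: 24, 24, 24 (constant).
Newton forward-difference form: c_m = -9 + 1·C(m-1,1) + 28·C(m-1,2) + 48·C(m-1,3) + 24·C(m-1,4).
Continuing: 3106, 5151, 8064.
Summing m = 1..10 (10 terms) gives 19443.

19443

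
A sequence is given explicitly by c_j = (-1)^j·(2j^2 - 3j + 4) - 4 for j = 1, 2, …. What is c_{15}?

-413

(-1)^15 = -1; 2j^2 - 3j + 4 at j=15 is 409; so c_{15} = -413.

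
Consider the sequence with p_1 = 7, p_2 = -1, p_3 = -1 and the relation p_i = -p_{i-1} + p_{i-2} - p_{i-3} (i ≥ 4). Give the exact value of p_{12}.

-543

p_4 = -7  p_5 = 7  p_6 = -13  p_7 = 27  p_8 = -47  p_9 = 87  p_{10} = -161  p_{11} = 295  p_{12} = -543.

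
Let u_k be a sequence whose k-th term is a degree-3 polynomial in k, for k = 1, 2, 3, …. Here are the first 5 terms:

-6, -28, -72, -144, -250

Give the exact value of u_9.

-1134

1st diffs: -22, -44, -72, -106.
2nd diffs: -22, -28, -34.
3rd diffs: -6, -6 (constant).
Newton forward-difference form: u_k = -6 + (-22)·C(k-1,1) + (-22)·C(k-1,2) + (-6)·C(k-1,3).
At k = 9: k-1 = 8, so u_9 = -6 - 176 - 616 - 336 = -1134.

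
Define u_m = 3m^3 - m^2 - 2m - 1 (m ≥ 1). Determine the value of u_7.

u_7 = 3·7^3 - 1·7^2 - 2·7 - 1 = 965.

965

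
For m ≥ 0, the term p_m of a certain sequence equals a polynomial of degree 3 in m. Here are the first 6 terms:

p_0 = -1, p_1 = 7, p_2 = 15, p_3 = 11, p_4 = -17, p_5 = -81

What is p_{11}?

1st diffs: 8, 8, -4, -28, -64.
2nd diffs: 0, -12, -24, -36.
3rd diffs: -12, -12, -12 (constant).
Newton forward-difference form: p_m = -1 + 8·C(m,1) + (-12)·C(m,3).
At m = 11: m = 11, so p_{11} = -1 + 88 - 1980 = -1893.

-1893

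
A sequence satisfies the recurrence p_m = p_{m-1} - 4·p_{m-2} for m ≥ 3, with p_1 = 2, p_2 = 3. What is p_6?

71

Iterate the recurrence:
p_3 = -5  p_4 = -17  p_5 = 3  p_6 = 71.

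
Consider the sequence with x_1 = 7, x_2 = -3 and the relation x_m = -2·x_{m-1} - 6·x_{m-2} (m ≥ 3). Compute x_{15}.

-1615104

Step forward from the initial values:
x_3 = -36; x_4 = 90; x_5 = 36; …; x_{12} = -129888; x_{13} = 28224; x_{14} = 722880; x_{15} = -1615104.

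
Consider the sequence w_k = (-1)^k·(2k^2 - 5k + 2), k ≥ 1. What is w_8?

(-1)^8 = 1; 2k^2 - 5k + 2 at k=8 is 90; so w_8 = 90.

90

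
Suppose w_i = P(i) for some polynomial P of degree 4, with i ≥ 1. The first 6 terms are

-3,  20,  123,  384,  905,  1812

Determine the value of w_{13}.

34593

1st diffs: 23, 103, 261, 521, 907.
2nd diffs: 80, 158, 260, 386.
3rd diffs: 78, 102, 126.
4th diffs: 24, 24 (constant).
So w_i = i^4 + 3i^3 - 3i^2 - 4i.
Evaluating at i = 13 gives w_{13} = 34593.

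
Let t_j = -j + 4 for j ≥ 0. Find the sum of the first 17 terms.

-68

Over j = 0..16: Σj = 136.
Total = (-1)·136 + (4)·17 = -68.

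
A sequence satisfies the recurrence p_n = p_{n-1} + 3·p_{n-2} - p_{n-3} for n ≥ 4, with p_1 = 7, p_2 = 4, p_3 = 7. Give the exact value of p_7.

133

Compute successive terms:
p_4 = 12, p_5 = 29, p_6 = 58, p_7 = 133.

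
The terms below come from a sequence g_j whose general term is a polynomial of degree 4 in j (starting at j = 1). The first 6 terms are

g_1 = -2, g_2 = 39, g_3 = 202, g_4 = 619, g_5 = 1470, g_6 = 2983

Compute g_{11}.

31818

1st diffs: 41, 163, 417, 851, 1513.
2nd diffs: 122, 254, 434, 662.
3rd diffs: 132, 180, 228.
4th diffs: 48, 48 (constant).
Newton forward-difference form: g_j = -2 + 41·C(j-1,1) + 122·C(j-1,2) + 132·C(j-1,3) + 48·C(j-1,4).
At j = 11: j-1 = 10, so g_{11} = -2 + 410 + 5490 + 15840 + 10080 = 31818.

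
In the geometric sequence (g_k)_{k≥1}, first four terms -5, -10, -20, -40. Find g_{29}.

Common ratio r = 2.
g_k = (-5)·2^(k-1).
g_{29} = (-5)·2^28 = -1342177280.

-1342177280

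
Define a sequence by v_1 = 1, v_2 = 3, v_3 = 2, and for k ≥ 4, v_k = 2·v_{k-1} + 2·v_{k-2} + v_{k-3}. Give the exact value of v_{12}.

42346

Applying the relation repeatedly:
v_4 = 11;  v_5 = 29;  v_6 = 82;  v_7 = 233;  v_8 = 659;  v_9 = 1866;  v_{10} = 5283;  v_{11} = 14957;  v_{12} = 42346.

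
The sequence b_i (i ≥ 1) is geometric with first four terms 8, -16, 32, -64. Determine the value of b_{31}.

8589934592

Common ratio r = -2.
b_i = 8·(-2)^(i-1).
b_{31} = 8·(-2)^30 = 8589934592.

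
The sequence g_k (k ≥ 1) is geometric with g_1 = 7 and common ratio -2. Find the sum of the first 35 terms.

80172722861

g_k = 7·(-2)^(k-1).
S = 7·((-2)^35 - 1)/(-2 - 1) = 7·(-34359738368 - 1)/(-3) = 80172722861.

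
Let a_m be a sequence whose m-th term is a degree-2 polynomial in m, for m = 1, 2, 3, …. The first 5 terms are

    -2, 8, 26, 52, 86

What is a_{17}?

1st diffs: 10, 18, 26, 34.
2nd diffs: 8, 8, 8 (constant).
Newton forward-difference form: a_m = -2 + 10·C(m-1,1) + 8·C(m-1,2).
At m = 17: m-1 = 16, so a_{17} = -2 + 160 + 960 = 1118.

1118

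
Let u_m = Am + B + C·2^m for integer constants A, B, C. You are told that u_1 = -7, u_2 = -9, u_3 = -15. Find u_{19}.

At m = 1, 2, 3: A + B + 2C = -7; 2A + B + 4C = -9; 3A + B + 8C = -15.
Subtracting the first from the second: A + 2C = -2.
Subtracting the second from the third: A + 4C = -6.
Solving: C = -2, A = 2, then B = -5.
Therefore u_{19} = 38 + (-5) + (-2)·524288 = -1048543.

-1048543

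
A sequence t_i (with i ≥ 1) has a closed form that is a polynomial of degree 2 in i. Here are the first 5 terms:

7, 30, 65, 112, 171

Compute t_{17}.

1815

1st diffs: 23, 35, 47, 59.
2nd diffs: 12, 12, 12 (constant).
Newton forward-difference form: t_i = 7 + 23·C(i-1,1) + 12·C(i-1,2).
At i = 17: i-1 = 16, so t_{17} = 7 + 368 + 1440 = 1815.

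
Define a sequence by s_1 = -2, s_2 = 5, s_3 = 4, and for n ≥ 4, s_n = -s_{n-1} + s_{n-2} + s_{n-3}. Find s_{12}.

Iterate the recurrence:
s_4 = -1  s_5 = 10  s_6 = -7  s_7 = 16  s_8 = -13  s_9 = 22  s_{10} = -19  s_{11} = 28  s_{12} = -25.

-25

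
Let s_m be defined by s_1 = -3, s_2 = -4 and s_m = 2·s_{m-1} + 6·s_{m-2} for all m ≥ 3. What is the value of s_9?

Step forward from the initial values:
s_3 = -26  s_4 = -76  s_5 = -308  s_6 = -1072  s_7 = -3992  s_8 = -14416  s_9 = -52784.

-52784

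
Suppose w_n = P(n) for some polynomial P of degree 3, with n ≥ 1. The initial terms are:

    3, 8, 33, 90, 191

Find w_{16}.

7638

1st diffs: 5, 25, 57, 101.
2nd diffs: 20, 32, 44.
3rd diffs: 12, 12 (constant).
Newton forward-difference form: w_n = 3 + 5·C(n-1,1) + 20·C(n-1,2) + 12·C(n-1,3).
At n = 16: n-1 = 15, so w_{16} = 3 + 75 + 2100 + 5460 = 7638.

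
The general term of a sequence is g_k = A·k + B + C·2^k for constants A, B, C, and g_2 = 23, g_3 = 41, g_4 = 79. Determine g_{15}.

Plug in k = 2, 3, 4: 2A + B + 4C = 23; 3A + B + 8C = 41; 4A + B + 16C = 79.
Subtracting the first from the second: A + 4C = 18.
Subtracting the second from the third: A + 8C = 38.
Solving: C = 5, A = -2, then B = 7.
Hence g_{15} = -2·15 + 7 + 5·32768 = 163817.

163817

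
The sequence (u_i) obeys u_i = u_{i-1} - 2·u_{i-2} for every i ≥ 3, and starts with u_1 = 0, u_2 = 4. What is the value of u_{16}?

u_3 = 4;  u_4 = -4;  u_5 = -12;  …;  u_{13} = 180;  u_{14} = -4;  u_{15} = -364;  u_{16} = -356.

-356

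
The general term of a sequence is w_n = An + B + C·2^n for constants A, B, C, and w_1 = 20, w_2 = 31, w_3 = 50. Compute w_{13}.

32816

At n = 1, 2, 3: A + B + 2C = 20; 2A + B + 4C = 31; 3A + B + 8C = 50.
Subtracting the first from the second: A + 2C = 11.
Subtracting the second from the third: A + 4C = 19.
Solving: C = 4, A = 3, then B = 9.
Therefore w_{13} = 39 + 9 + 4·8192 = 32816.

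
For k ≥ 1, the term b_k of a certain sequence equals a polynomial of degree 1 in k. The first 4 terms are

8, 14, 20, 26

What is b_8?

1st diffs: 6, 6, 6 (constant).
So b_k = 6k + 2.
Evaluating at k = 8 gives b_8 = 50.

50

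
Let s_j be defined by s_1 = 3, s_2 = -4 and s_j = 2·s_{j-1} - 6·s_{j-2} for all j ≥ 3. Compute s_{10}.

Iterate the recurrence:
s_3 = -26; s_4 = -28; s_5 = 100; s_6 = 368; s_7 = 136; s_8 = -1936; s_9 = -4688; s_{10} = 2240.

2240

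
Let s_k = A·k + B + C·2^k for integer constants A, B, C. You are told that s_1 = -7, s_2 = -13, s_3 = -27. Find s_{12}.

Plug in k = 1, 2, 3: A + B + 2C = -7; 2A + B + 4C = -13; 3A + B + 8C = -27.
Subtracting the first from the second: A + 2C = -6.
Subtracting the second from the third: A + 4C = -14.
Solving: C = -4, A = 2, then B = -1.
Hence s_{12} = 2·12 + (-1) + (-4)·4096 = -16361.

-16361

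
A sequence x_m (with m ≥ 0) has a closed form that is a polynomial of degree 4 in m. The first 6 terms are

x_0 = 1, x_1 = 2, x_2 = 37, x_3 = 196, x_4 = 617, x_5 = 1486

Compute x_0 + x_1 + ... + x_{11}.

90124

1st diffs: 1, 35, 159, 421, 869.
2nd diffs: 34, 124, 262, 448.
3rd diffs: 90, 138, 186.
4th diffs: 48, 48 (constant).
Newton forward-difference form: x_m = 1 + 1·C(m,1) + 34·C(m,2) + 90·C(m,3) + 48·C(m,4).
Continuing: …, 3037, 5552, 9361, 14842, …, x_{11} = 32572.
Summing m = 0..11 (12 terms) gives 90124.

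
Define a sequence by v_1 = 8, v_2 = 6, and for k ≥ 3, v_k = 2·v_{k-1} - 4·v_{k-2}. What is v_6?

160

Iterate the recurrence:
v_3 = -20; v_4 = -64; v_5 = -48; v_6 = 160.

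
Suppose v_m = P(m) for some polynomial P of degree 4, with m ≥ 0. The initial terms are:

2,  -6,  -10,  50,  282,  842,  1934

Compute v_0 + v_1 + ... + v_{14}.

227054

1st diffs: -8, -4, 60, 232, 560, 1092.
2nd diffs: 4, 64, 172, 328, 532.
3rd diffs: 60, 108, 156, 204.
4th diffs: 48, 48, 48 (constant).
So v_m = 2m^4 - 2m^3 - 6m^2 - 2m + 2.
Continuing: …, 3810, 6770, 11162, 17382, …, v_{14} = 70142.
Summing m = 0..14 (15 terms) gives 227054.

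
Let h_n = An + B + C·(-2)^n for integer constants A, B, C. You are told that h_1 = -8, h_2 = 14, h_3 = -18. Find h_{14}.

49202

At n = 1, 2, 3: A + B - 2C = -8; 2A + B + 4C = 14; 3A + B - 8C = -18.
Subtracting the first from the second: A + 6C = 22.
Subtracting the second from the third: A - 12C = -32.
Solving: C = 3, A = 4, then B = -6.
Hence h_{14} = 4·14 + (-6) + 3·16384 = 49202.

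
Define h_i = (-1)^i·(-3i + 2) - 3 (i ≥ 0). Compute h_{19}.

52

(-1)^19 = -1; -3i + 2 at i=19 is -55; so h_{19} = 52.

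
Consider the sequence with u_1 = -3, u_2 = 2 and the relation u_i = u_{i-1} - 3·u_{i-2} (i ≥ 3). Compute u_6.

Step forward from the initial values:
u_3 = 11; u_4 = 5; u_5 = -28; u_6 = -43.

-43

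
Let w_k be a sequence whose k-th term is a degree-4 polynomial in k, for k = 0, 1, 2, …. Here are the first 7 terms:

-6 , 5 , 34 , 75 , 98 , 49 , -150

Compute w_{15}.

-33441

1st diffs: 11, 29, 41, 23, -49, -199.
2nd diffs: 18, 12, -18, -72, -150.
3rd diffs: -6, -30, -54, -78.
4th diffs: -24, -24, -24 (constant).
Newton forward-difference form: w_k = -6 + 11·C(k,1) + 18·C(k,2) + (-6)·C(k,3) + (-24)·C(k,4).
At k = 15: k = 15, so w_{15} = -6 + 165 + 1890 - 2730 - 32760 = -33441.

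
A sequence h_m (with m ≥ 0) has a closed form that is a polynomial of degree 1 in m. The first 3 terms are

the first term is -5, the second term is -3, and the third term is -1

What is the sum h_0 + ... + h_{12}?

1st diffs: 2, 2 (constant).
So h_m = 2m - 5.
Continuing: …, 1, 3, 5, 7, …, h_{12} = 19.
Summing m = 0..12 (13 terms) gives 91.

91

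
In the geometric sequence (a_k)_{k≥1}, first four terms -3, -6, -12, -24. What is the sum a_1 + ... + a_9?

-1533

Common ratio r = 2.
a_k = (-3)·2^(k-1).
S = (-3)·(2^9 - 1)/(2 - 1) = (-3)·(512 - 1)/(1) = -1533.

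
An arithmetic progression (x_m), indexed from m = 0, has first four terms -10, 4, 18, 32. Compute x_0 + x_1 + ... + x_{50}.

Common difference d = 14.
x_m = -10 + (m - 0)·14.
x_{50} = 690; S = 51·(-10 + 690)/2 = 17340.

17340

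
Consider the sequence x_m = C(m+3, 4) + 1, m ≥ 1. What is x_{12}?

C(15, 4) = 1365, so x_{12} = 1366.

1366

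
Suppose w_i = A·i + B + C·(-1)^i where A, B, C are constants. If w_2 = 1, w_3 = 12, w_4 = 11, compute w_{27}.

132

The three given values yield: 2A + B + C = 1; 3A + B - C = 12; 4A + B + C = 11.
Subtracting the first from the second: A - 2C = 11.
Subtracting the second from the third: A + 2C = -1.
Solving: C = -3, A = 5, then B = -6.
Therefore w_{27} = 135 + (-6) + (-3)·(-1) = 132.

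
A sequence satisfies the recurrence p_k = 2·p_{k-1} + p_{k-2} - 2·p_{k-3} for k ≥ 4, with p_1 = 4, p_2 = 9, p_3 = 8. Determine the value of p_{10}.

Applying the relation repeatedly:
p_4 = 17; p_5 = 24; p_6 = 49; p_7 = 88; p_8 = 177; p_9 = 344; p_{10} = 689.

689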